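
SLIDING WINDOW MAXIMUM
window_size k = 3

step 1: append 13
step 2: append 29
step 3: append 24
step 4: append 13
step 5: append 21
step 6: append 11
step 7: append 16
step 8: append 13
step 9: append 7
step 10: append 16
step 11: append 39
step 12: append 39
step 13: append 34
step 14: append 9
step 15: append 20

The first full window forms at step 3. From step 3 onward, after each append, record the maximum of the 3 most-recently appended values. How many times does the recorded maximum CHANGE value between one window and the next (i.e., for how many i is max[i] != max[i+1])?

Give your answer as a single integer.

Answer: 5

Derivation:
step 1: append 13 -> window=[13] (not full yet)
step 2: append 29 -> window=[13, 29] (not full yet)
step 3: append 24 -> window=[13, 29, 24] -> max=29
step 4: append 13 -> window=[29, 24, 13] -> max=29
step 5: append 21 -> window=[24, 13, 21] -> max=24
step 6: append 11 -> window=[13, 21, 11] -> max=21
step 7: append 16 -> window=[21, 11, 16] -> max=21
step 8: append 13 -> window=[11, 16, 13] -> max=16
step 9: append 7 -> window=[16, 13, 7] -> max=16
step 10: append 16 -> window=[13, 7, 16] -> max=16
step 11: append 39 -> window=[7, 16, 39] -> max=39
step 12: append 39 -> window=[16, 39, 39] -> max=39
step 13: append 34 -> window=[39, 39, 34] -> max=39
step 14: append 9 -> window=[39, 34, 9] -> max=39
step 15: append 20 -> window=[34, 9, 20] -> max=34
Recorded maximums: 29 29 24 21 21 16 16 16 39 39 39 39 34
Changes between consecutive maximums: 5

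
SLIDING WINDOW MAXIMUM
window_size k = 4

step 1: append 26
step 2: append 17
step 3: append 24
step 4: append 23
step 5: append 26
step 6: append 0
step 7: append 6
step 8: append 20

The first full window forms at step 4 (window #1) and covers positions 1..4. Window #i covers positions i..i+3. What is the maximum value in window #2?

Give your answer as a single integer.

Answer: 26

Derivation:
step 1: append 26 -> window=[26] (not full yet)
step 2: append 17 -> window=[26, 17] (not full yet)
step 3: append 24 -> window=[26, 17, 24] (not full yet)
step 4: append 23 -> window=[26, 17, 24, 23] -> max=26
step 5: append 26 -> window=[17, 24, 23, 26] -> max=26
Window #2 max = 26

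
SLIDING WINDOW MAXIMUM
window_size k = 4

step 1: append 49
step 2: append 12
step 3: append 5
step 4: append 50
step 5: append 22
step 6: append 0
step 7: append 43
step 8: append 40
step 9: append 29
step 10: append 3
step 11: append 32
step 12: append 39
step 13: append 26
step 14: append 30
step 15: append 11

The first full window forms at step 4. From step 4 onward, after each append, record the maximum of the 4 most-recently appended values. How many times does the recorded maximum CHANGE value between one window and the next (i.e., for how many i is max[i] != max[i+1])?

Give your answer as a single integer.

step 1: append 49 -> window=[49] (not full yet)
step 2: append 12 -> window=[49, 12] (not full yet)
step 3: append 5 -> window=[49, 12, 5] (not full yet)
step 4: append 50 -> window=[49, 12, 5, 50] -> max=50
step 5: append 22 -> window=[12, 5, 50, 22] -> max=50
step 6: append 0 -> window=[5, 50, 22, 0] -> max=50
step 7: append 43 -> window=[50, 22, 0, 43] -> max=50
step 8: append 40 -> window=[22, 0, 43, 40] -> max=43
step 9: append 29 -> window=[0, 43, 40, 29] -> max=43
step 10: append 3 -> window=[43, 40, 29, 3] -> max=43
step 11: append 32 -> window=[40, 29, 3, 32] -> max=40
step 12: append 39 -> window=[29, 3, 32, 39] -> max=39
step 13: append 26 -> window=[3, 32, 39, 26] -> max=39
step 14: append 30 -> window=[32, 39, 26, 30] -> max=39
step 15: append 11 -> window=[39, 26, 30, 11] -> max=39
Recorded maximums: 50 50 50 50 43 43 43 40 39 39 39 39
Changes between consecutive maximums: 3

Answer: 3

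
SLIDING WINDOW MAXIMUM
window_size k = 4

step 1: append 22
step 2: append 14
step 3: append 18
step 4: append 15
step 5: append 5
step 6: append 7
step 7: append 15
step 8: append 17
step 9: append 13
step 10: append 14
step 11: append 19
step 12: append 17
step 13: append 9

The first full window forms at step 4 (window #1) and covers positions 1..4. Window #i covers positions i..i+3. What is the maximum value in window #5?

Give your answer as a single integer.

Answer: 17

Derivation:
step 1: append 22 -> window=[22] (not full yet)
step 2: append 14 -> window=[22, 14] (not full yet)
step 3: append 18 -> window=[22, 14, 18] (not full yet)
step 4: append 15 -> window=[22, 14, 18, 15] -> max=22
step 5: append 5 -> window=[14, 18, 15, 5] -> max=18
step 6: append 7 -> window=[18, 15, 5, 7] -> max=18
step 7: append 15 -> window=[15, 5, 7, 15] -> max=15
step 8: append 17 -> window=[5, 7, 15, 17] -> max=17
Window #5 max = 17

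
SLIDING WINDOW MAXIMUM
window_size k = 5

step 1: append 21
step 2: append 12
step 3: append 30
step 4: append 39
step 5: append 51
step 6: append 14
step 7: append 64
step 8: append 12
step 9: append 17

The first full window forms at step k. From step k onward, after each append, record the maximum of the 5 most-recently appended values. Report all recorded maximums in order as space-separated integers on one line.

Answer: 51 51 64 64 64

Derivation:
step 1: append 21 -> window=[21] (not full yet)
step 2: append 12 -> window=[21, 12] (not full yet)
step 3: append 30 -> window=[21, 12, 30] (not full yet)
step 4: append 39 -> window=[21, 12, 30, 39] (not full yet)
step 5: append 51 -> window=[21, 12, 30, 39, 51] -> max=51
step 6: append 14 -> window=[12, 30, 39, 51, 14] -> max=51
step 7: append 64 -> window=[30, 39, 51, 14, 64] -> max=64
step 8: append 12 -> window=[39, 51, 14, 64, 12] -> max=64
step 9: append 17 -> window=[51, 14, 64, 12, 17] -> max=64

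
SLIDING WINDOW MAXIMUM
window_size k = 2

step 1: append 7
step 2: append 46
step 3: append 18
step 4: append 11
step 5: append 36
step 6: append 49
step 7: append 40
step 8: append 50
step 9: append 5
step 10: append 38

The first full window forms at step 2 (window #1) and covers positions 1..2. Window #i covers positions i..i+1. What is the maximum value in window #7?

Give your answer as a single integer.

step 1: append 7 -> window=[7] (not full yet)
step 2: append 46 -> window=[7, 46] -> max=46
step 3: append 18 -> window=[46, 18] -> max=46
step 4: append 11 -> window=[18, 11] -> max=18
step 5: append 36 -> window=[11, 36] -> max=36
step 6: append 49 -> window=[36, 49] -> max=49
step 7: append 40 -> window=[49, 40] -> max=49
step 8: append 50 -> window=[40, 50] -> max=50
Window #7 max = 50

Answer: 50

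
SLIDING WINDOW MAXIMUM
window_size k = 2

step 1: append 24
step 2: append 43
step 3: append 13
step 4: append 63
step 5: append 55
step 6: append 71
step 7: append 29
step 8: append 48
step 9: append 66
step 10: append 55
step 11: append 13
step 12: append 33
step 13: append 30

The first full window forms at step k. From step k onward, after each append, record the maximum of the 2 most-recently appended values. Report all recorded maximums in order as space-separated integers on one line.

Answer: 43 43 63 63 71 71 48 66 66 55 33 33

Derivation:
step 1: append 24 -> window=[24] (not full yet)
step 2: append 43 -> window=[24, 43] -> max=43
step 3: append 13 -> window=[43, 13] -> max=43
step 4: append 63 -> window=[13, 63] -> max=63
step 5: append 55 -> window=[63, 55] -> max=63
step 6: append 71 -> window=[55, 71] -> max=71
step 7: append 29 -> window=[71, 29] -> max=71
step 8: append 48 -> window=[29, 48] -> max=48
step 9: append 66 -> window=[48, 66] -> max=66
step 10: append 55 -> window=[66, 55] -> max=66
step 11: append 13 -> window=[55, 13] -> max=55
step 12: append 33 -> window=[13, 33] -> max=33
step 13: append 30 -> window=[33, 30] -> max=33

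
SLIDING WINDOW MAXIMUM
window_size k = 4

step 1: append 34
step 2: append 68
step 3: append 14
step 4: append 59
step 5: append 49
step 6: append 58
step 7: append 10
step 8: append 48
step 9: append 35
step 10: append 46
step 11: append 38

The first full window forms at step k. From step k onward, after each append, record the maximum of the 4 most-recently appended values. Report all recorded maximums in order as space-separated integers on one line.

Answer: 68 68 59 59 58 58 48 48

Derivation:
step 1: append 34 -> window=[34] (not full yet)
step 2: append 68 -> window=[34, 68] (not full yet)
step 3: append 14 -> window=[34, 68, 14] (not full yet)
step 4: append 59 -> window=[34, 68, 14, 59] -> max=68
step 5: append 49 -> window=[68, 14, 59, 49] -> max=68
step 6: append 58 -> window=[14, 59, 49, 58] -> max=59
step 7: append 10 -> window=[59, 49, 58, 10] -> max=59
step 8: append 48 -> window=[49, 58, 10, 48] -> max=58
step 9: append 35 -> window=[58, 10, 48, 35] -> max=58
step 10: append 46 -> window=[10, 48, 35, 46] -> max=48
step 11: append 38 -> window=[48, 35, 46, 38] -> max=48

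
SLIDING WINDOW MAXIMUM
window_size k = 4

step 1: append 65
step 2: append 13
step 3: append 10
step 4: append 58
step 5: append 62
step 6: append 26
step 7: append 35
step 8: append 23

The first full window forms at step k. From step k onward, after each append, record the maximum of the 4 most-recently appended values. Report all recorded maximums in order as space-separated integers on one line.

Answer: 65 62 62 62 62

Derivation:
step 1: append 65 -> window=[65] (not full yet)
step 2: append 13 -> window=[65, 13] (not full yet)
step 3: append 10 -> window=[65, 13, 10] (not full yet)
step 4: append 58 -> window=[65, 13, 10, 58] -> max=65
step 5: append 62 -> window=[13, 10, 58, 62] -> max=62
step 6: append 26 -> window=[10, 58, 62, 26] -> max=62
step 7: append 35 -> window=[58, 62, 26, 35] -> max=62
step 8: append 23 -> window=[62, 26, 35, 23] -> max=62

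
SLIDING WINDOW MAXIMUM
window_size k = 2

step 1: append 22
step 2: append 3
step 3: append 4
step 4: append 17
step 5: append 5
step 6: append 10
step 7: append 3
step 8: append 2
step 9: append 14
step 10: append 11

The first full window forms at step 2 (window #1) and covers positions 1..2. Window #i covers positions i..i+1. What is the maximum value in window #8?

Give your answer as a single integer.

Answer: 14

Derivation:
step 1: append 22 -> window=[22] (not full yet)
step 2: append 3 -> window=[22, 3] -> max=22
step 3: append 4 -> window=[3, 4] -> max=4
step 4: append 17 -> window=[4, 17] -> max=17
step 5: append 5 -> window=[17, 5] -> max=17
step 6: append 10 -> window=[5, 10] -> max=10
step 7: append 3 -> window=[10, 3] -> max=10
step 8: append 2 -> window=[3, 2] -> max=3
step 9: append 14 -> window=[2, 14] -> max=14
Window #8 max = 14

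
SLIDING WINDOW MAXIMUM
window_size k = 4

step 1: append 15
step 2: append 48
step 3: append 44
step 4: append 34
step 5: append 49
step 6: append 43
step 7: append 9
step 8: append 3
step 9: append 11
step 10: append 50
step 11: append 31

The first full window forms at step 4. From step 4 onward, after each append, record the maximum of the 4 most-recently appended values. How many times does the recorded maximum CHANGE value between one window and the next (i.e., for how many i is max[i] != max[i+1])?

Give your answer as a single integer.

step 1: append 15 -> window=[15] (not full yet)
step 2: append 48 -> window=[15, 48] (not full yet)
step 3: append 44 -> window=[15, 48, 44] (not full yet)
step 4: append 34 -> window=[15, 48, 44, 34] -> max=48
step 5: append 49 -> window=[48, 44, 34, 49] -> max=49
step 6: append 43 -> window=[44, 34, 49, 43] -> max=49
step 7: append 9 -> window=[34, 49, 43, 9] -> max=49
step 8: append 3 -> window=[49, 43, 9, 3] -> max=49
step 9: append 11 -> window=[43, 9, 3, 11] -> max=43
step 10: append 50 -> window=[9, 3, 11, 50] -> max=50
step 11: append 31 -> window=[3, 11, 50, 31] -> max=50
Recorded maximums: 48 49 49 49 49 43 50 50
Changes between consecutive maximums: 3

Answer: 3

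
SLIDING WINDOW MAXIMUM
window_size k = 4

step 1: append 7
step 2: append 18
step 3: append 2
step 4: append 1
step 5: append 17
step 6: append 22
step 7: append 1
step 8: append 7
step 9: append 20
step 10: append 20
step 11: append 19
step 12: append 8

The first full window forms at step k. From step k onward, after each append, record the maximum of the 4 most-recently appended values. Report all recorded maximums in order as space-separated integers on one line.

step 1: append 7 -> window=[7] (not full yet)
step 2: append 18 -> window=[7, 18] (not full yet)
step 3: append 2 -> window=[7, 18, 2] (not full yet)
step 4: append 1 -> window=[7, 18, 2, 1] -> max=18
step 5: append 17 -> window=[18, 2, 1, 17] -> max=18
step 6: append 22 -> window=[2, 1, 17, 22] -> max=22
step 7: append 1 -> window=[1, 17, 22, 1] -> max=22
step 8: append 7 -> window=[17, 22, 1, 7] -> max=22
step 9: append 20 -> window=[22, 1, 7, 20] -> max=22
step 10: append 20 -> window=[1, 7, 20, 20] -> max=20
step 11: append 19 -> window=[7, 20, 20, 19] -> max=20
step 12: append 8 -> window=[20, 20, 19, 8] -> max=20

Answer: 18 18 22 22 22 22 20 20 20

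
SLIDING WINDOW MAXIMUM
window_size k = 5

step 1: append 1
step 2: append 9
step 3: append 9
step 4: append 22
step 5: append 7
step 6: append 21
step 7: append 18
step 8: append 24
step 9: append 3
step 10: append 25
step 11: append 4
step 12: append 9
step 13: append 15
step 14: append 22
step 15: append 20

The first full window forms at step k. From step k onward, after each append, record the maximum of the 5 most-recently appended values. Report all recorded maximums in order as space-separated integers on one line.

Answer: 22 22 22 24 24 25 25 25 25 25 22

Derivation:
step 1: append 1 -> window=[1] (not full yet)
step 2: append 9 -> window=[1, 9] (not full yet)
step 3: append 9 -> window=[1, 9, 9] (not full yet)
step 4: append 22 -> window=[1, 9, 9, 22] (not full yet)
step 5: append 7 -> window=[1, 9, 9, 22, 7] -> max=22
step 6: append 21 -> window=[9, 9, 22, 7, 21] -> max=22
step 7: append 18 -> window=[9, 22, 7, 21, 18] -> max=22
step 8: append 24 -> window=[22, 7, 21, 18, 24] -> max=24
step 9: append 3 -> window=[7, 21, 18, 24, 3] -> max=24
step 10: append 25 -> window=[21, 18, 24, 3, 25] -> max=25
step 11: append 4 -> window=[18, 24, 3, 25, 4] -> max=25
step 12: append 9 -> window=[24, 3, 25, 4, 9] -> max=25
step 13: append 15 -> window=[3, 25, 4, 9, 15] -> max=25
step 14: append 22 -> window=[25, 4, 9, 15, 22] -> max=25
step 15: append 20 -> window=[4, 9, 15, 22, 20] -> max=22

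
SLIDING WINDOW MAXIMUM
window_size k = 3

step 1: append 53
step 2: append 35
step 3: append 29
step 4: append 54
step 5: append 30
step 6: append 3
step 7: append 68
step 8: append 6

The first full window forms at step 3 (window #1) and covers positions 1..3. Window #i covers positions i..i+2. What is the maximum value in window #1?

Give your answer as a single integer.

step 1: append 53 -> window=[53] (not full yet)
step 2: append 35 -> window=[53, 35] (not full yet)
step 3: append 29 -> window=[53, 35, 29] -> max=53
Window #1 max = 53

Answer: 53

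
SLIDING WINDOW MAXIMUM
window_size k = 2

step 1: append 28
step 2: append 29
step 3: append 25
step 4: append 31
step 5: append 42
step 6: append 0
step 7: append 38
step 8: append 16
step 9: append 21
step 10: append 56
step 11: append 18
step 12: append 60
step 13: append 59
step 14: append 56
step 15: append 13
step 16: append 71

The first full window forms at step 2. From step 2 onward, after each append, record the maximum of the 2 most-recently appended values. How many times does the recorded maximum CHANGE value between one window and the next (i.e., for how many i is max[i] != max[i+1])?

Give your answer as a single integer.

Answer: 9

Derivation:
step 1: append 28 -> window=[28] (not full yet)
step 2: append 29 -> window=[28, 29] -> max=29
step 3: append 25 -> window=[29, 25] -> max=29
step 4: append 31 -> window=[25, 31] -> max=31
step 5: append 42 -> window=[31, 42] -> max=42
step 6: append 0 -> window=[42, 0] -> max=42
step 7: append 38 -> window=[0, 38] -> max=38
step 8: append 16 -> window=[38, 16] -> max=38
step 9: append 21 -> window=[16, 21] -> max=21
step 10: append 56 -> window=[21, 56] -> max=56
step 11: append 18 -> window=[56, 18] -> max=56
step 12: append 60 -> window=[18, 60] -> max=60
step 13: append 59 -> window=[60, 59] -> max=60
step 14: append 56 -> window=[59, 56] -> max=59
step 15: append 13 -> window=[56, 13] -> max=56
step 16: append 71 -> window=[13, 71] -> max=71
Recorded maximums: 29 29 31 42 42 38 38 21 56 56 60 60 59 56 71
Changes between consecutive maximums: 9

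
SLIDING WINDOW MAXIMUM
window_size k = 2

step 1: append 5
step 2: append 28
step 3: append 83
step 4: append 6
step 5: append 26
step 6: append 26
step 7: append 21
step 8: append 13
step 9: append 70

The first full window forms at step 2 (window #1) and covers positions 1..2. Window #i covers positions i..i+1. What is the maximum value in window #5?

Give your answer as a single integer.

Answer: 26

Derivation:
step 1: append 5 -> window=[5] (not full yet)
step 2: append 28 -> window=[5, 28] -> max=28
step 3: append 83 -> window=[28, 83] -> max=83
step 4: append 6 -> window=[83, 6] -> max=83
step 5: append 26 -> window=[6, 26] -> max=26
step 6: append 26 -> window=[26, 26] -> max=26
Window #5 max = 26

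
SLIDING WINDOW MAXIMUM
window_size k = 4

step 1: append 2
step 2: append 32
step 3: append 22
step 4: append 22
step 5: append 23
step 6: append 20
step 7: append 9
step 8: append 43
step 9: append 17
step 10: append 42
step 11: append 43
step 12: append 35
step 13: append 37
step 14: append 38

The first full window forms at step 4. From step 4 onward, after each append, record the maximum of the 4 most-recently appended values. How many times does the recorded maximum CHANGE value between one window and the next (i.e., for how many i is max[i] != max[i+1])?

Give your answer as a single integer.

step 1: append 2 -> window=[2] (not full yet)
step 2: append 32 -> window=[2, 32] (not full yet)
step 3: append 22 -> window=[2, 32, 22] (not full yet)
step 4: append 22 -> window=[2, 32, 22, 22] -> max=32
step 5: append 23 -> window=[32, 22, 22, 23] -> max=32
step 6: append 20 -> window=[22, 22, 23, 20] -> max=23
step 7: append 9 -> window=[22, 23, 20, 9] -> max=23
step 8: append 43 -> window=[23, 20, 9, 43] -> max=43
step 9: append 17 -> window=[20, 9, 43, 17] -> max=43
step 10: append 42 -> window=[9, 43, 17, 42] -> max=43
step 11: append 43 -> window=[43, 17, 42, 43] -> max=43
step 12: append 35 -> window=[17, 42, 43, 35] -> max=43
step 13: append 37 -> window=[42, 43, 35, 37] -> max=43
step 14: append 38 -> window=[43, 35, 37, 38] -> max=43
Recorded maximums: 32 32 23 23 43 43 43 43 43 43 43
Changes between consecutive maximums: 2

Answer: 2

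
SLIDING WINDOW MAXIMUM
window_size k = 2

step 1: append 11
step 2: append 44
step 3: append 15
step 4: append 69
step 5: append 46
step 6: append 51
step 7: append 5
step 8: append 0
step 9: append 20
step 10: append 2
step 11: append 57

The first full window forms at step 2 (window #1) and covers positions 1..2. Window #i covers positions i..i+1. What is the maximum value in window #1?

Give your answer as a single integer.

step 1: append 11 -> window=[11] (not full yet)
step 2: append 44 -> window=[11, 44] -> max=44
Window #1 max = 44

Answer: 44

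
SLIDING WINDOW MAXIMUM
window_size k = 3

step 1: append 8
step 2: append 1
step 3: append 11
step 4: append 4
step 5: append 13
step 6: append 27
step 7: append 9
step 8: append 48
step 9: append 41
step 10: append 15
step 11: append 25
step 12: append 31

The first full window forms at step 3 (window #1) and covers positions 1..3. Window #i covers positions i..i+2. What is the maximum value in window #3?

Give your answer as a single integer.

Answer: 13

Derivation:
step 1: append 8 -> window=[8] (not full yet)
step 2: append 1 -> window=[8, 1] (not full yet)
step 3: append 11 -> window=[8, 1, 11] -> max=11
step 4: append 4 -> window=[1, 11, 4] -> max=11
step 5: append 13 -> window=[11, 4, 13] -> max=13
Window #3 max = 13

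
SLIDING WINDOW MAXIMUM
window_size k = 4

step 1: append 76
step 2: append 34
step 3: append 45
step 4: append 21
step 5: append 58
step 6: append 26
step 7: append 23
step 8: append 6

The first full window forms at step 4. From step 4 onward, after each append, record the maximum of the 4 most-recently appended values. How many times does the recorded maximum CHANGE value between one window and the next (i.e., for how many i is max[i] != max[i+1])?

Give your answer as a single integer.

step 1: append 76 -> window=[76] (not full yet)
step 2: append 34 -> window=[76, 34] (not full yet)
step 3: append 45 -> window=[76, 34, 45] (not full yet)
step 4: append 21 -> window=[76, 34, 45, 21] -> max=76
step 5: append 58 -> window=[34, 45, 21, 58] -> max=58
step 6: append 26 -> window=[45, 21, 58, 26] -> max=58
step 7: append 23 -> window=[21, 58, 26, 23] -> max=58
step 8: append 6 -> window=[58, 26, 23, 6] -> max=58
Recorded maximums: 76 58 58 58 58
Changes between consecutive maximums: 1

Answer: 1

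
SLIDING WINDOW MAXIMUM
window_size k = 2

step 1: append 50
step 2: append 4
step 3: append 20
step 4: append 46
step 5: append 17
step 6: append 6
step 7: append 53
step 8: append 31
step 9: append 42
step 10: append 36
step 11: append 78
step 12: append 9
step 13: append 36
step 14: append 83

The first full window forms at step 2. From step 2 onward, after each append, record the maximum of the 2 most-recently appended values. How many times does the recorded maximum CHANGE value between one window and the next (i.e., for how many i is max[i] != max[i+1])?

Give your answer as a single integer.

step 1: append 50 -> window=[50] (not full yet)
step 2: append 4 -> window=[50, 4] -> max=50
step 3: append 20 -> window=[4, 20] -> max=20
step 4: append 46 -> window=[20, 46] -> max=46
step 5: append 17 -> window=[46, 17] -> max=46
step 6: append 6 -> window=[17, 6] -> max=17
step 7: append 53 -> window=[6, 53] -> max=53
step 8: append 31 -> window=[53, 31] -> max=53
step 9: append 42 -> window=[31, 42] -> max=42
step 10: append 36 -> window=[42, 36] -> max=42
step 11: append 78 -> window=[36, 78] -> max=78
step 12: append 9 -> window=[78, 9] -> max=78
step 13: append 36 -> window=[9, 36] -> max=36
step 14: append 83 -> window=[36, 83] -> max=83
Recorded maximums: 50 20 46 46 17 53 53 42 42 78 78 36 83
Changes between consecutive maximums: 8

Answer: 8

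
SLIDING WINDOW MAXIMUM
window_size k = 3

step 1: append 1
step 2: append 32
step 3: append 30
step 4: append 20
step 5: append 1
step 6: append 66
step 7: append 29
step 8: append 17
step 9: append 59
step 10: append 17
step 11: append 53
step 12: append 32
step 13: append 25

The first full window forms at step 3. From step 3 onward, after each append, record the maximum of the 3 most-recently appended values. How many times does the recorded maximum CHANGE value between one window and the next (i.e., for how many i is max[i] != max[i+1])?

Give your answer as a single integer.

Answer: 4

Derivation:
step 1: append 1 -> window=[1] (not full yet)
step 2: append 32 -> window=[1, 32] (not full yet)
step 3: append 30 -> window=[1, 32, 30] -> max=32
step 4: append 20 -> window=[32, 30, 20] -> max=32
step 5: append 1 -> window=[30, 20, 1] -> max=30
step 6: append 66 -> window=[20, 1, 66] -> max=66
step 7: append 29 -> window=[1, 66, 29] -> max=66
step 8: append 17 -> window=[66, 29, 17] -> max=66
step 9: append 59 -> window=[29, 17, 59] -> max=59
step 10: append 17 -> window=[17, 59, 17] -> max=59
step 11: append 53 -> window=[59, 17, 53] -> max=59
step 12: append 32 -> window=[17, 53, 32] -> max=53
step 13: append 25 -> window=[53, 32, 25] -> max=53
Recorded maximums: 32 32 30 66 66 66 59 59 59 53 53
Changes between consecutive maximums: 4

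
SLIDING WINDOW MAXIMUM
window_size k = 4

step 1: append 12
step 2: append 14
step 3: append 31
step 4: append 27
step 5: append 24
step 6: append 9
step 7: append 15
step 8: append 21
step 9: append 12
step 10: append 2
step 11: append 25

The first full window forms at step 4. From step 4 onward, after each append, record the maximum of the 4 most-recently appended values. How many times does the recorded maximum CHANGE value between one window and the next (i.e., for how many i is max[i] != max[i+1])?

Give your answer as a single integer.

Answer: 4

Derivation:
step 1: append 12 -> window=[12] (not full yet)
step 2: append 14 -> window=[12, 14] (not full yet)
step 3: append 31 -> window=[12, 14, 31] (not full yet)
step 4: append 27 -> window=[12, 14, 31, 27] -> max=31
step 5: append 24 -> window=[14, 31, 27, 24] -> max=31
step 6: append 9 -> window=[31, 27, 24, 9] -> max=31
step 7: append 15 -> window=[27, 24, 9, 15] -> max=27
step 8: append 21 -> window=[24, 9, 15, 21] -> max=24
step 9: append 12 -> window=[9, 15, 21, 12] -> max=21
step 10: append 2 -> window=[15, 21, 12, 2] -> max=21
step 11: append 25 -> window=[21, 12, 2, 25] -> max=25
Recorded maximums: 31 31 31 27 24 21 21 25
Changes between consecutive maximums: 4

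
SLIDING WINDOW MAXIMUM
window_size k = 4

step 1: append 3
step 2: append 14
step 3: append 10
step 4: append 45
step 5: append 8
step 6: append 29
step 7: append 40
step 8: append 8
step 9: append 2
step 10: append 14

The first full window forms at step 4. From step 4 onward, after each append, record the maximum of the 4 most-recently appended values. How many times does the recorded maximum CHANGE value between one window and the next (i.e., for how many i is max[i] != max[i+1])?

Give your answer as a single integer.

Answer: 1

Derivation:
step 1: append 3 -> window=[3] (not full yet)
step 2: append 14 -> window=[3, 14] (not full yet)
step 3: append 10 -> window=[3, 14, 10] (not full yet)
step 4: append 45 -> window=[3, 14, 10, 45] -> max=45
step 5: append 8 -> window=[14, 10, 45, 8] -> max=45
step 6: append 29 -> window=[10, 45, 8, 29] -> max=45
step 7: append 40 -> window=[45, 8, 29, 40] -> max=45
step 8: append 8 -> window=[8, 29, 40, 8] -> max=40
step 9: append 2 -> window=[29, 40, 8, 2] -> max=40
step 10: append 14 -> window=[40, 8, 2, 14] -> max=40
Recorded maximums: 45 45 45 45 40 40 40
Changes between consecutive maximums: 1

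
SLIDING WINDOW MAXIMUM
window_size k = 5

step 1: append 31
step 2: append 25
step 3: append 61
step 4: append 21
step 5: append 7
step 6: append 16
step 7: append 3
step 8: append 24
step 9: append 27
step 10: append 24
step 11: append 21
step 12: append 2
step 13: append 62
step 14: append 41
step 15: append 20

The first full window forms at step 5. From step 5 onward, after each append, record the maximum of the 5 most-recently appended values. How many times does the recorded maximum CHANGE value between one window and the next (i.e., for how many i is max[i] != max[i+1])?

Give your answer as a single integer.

step 1: append 31 -> window=[31] (not full yet)
step 2: append 25 -> window=[31, 25] (not full yet)
step 3: append 61 -> window=[31, 25, 61] (not full yet)
step 4: append 21 -> window=[31, 25, 61, 21] (not full yet)
step 5: append 7 -> window=[31, 25, 61, 21, 7] -> max=61
step 6: append 16 -> window=[25, 61, 21, 7, 16] -> max=61
step 7: append 3 -> window=[61, 21, 7, 16, 3] -> max=61
step 8: append 24 -> window=[21, 7, 16, 3, 24] -> max=24
step 9: append 27 -> window=[7, 16, 3, 24, 27] -> max=27
step 10: append 24 -> window=[16, 3, 24, 27, 24] -> max=27
step 11: append 21 -> window=[3, 24, 27, 24, 21] -> max=27
step 12: append 2 -> window=[24, 27, 24, 21, 2] -> max=27
step 13: append 62 -> window=[27, 24, 21, 2, 62] -> max=62
step 14: append 41 -> window=[24, 21, 2, 62, 41] -> max=62
step 15: append 20 -> window=[21, 2, 62, 41, 20] -> max=62
Recorded maximums: 61 61 61 24 27 27 27 27 62 62 62
Changes between consecutive maximums: 3

Answer: 3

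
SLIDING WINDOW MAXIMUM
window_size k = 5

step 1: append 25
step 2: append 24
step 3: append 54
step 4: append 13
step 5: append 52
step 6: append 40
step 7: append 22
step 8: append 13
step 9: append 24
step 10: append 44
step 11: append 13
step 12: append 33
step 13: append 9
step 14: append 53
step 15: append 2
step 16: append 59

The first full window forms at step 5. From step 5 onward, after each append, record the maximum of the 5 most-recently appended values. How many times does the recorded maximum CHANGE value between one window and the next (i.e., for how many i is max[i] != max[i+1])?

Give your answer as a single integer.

Answer: 4

Derivation:
step 1: append 25 -> window=[25] (not full yet)
step 2: append 24 -> window=[25, 24] (not full yet)
step 3: append 54 -> window=[25, 24, 54] (not full yet)
step 4: append 13 -> window=[25, 24, 54, 13] (not full yet)
step 5: append 52 -> window=[25, 24, 54, 13, 52] -> max=54
step 6: append 40 -> window=[24, 54, 13, 52, 40] -> max=54
step 7: append 22 -> window=[54, 13, 52, 40, 22] -> max=54
step 8: append 13 -> window=[13, 52, 40, 22, 13] -> max=52
step 9: append 24 -> window=[52, 40, 22, 13, 24] -> max=52
step 10: append 44 -> window=[40, 22, 13, 24, 44] -> max=44
step 11: append 13 -> window=[22, 13, 24, 44, 13] -> max=44
step 12: append 33 -> window=[13, 24, 44, 13, 33] -> max=44
step 13: append 9 -> window=[24, 44, 13, 33, 9] -> max=44
step 14: append 53 -> window=[44, 13, 33, 9, 53] -> max=53
step 15: append 2 -> window=[13, 33, 9, 53, 2] -> max=53
step 16: append 59 -> window=[33, 9, 53, 2, 59] -> max=59
Recorded maximums: 54 54 54 52 52 44 44 44 44 53 53 59
Changes between consecutive maximums: 4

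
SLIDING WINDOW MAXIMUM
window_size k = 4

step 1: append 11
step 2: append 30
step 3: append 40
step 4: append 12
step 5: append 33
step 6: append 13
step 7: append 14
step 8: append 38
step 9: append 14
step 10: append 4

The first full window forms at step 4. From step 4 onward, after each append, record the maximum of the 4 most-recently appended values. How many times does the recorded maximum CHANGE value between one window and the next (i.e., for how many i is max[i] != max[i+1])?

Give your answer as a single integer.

Answer: 2

Derivation:
step 1: append 11 -> window=[11] (not full yet)
step 2: append 30 -> window=[11, 30] (not full yet)
step 3: append 40 -> window=[11, 30, 40] (not full yet)
step 4: append 12 -> window=[11, 30, 40, 12] -> max=40
step 5: append 33 -> window=[30, 40, 12, 33] -> max=40
step 6: append 13 -> window=[40, 12, 33, 13] -> max=40
step 7: append 14 -> window=[12, 33, 13, 14] -> max=33
step 8: append 38 -> window=[33, 13, 14, 38] -> max=38
step 9: append 14 -> window=[13, 14, 38, 14] -> max=38
step 10: append 4 -> window=[14, 38, 14, 4] -> max=38
Recorded maximums: 40 40 40 33 38 38 38
Changes between consecutive maximums: 2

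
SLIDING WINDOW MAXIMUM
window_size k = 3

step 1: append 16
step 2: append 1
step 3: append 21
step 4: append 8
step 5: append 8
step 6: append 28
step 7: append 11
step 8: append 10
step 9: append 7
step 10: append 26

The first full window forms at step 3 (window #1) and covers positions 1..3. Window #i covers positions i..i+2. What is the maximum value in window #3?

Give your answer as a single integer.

step 1: append 16 -> window=[16] (not full yet)
step 2: append 1 -> window=[16, 1] (not full yet)
step 3: append 21 -> window=[16, 1, 21] -> max=21
step 4: append 8 -> window=[1, 21, 8] -> max=21
step 5: append 8 -> window=[21, 8, 8] -> max=21
Window #3 max = 21

Answer: 21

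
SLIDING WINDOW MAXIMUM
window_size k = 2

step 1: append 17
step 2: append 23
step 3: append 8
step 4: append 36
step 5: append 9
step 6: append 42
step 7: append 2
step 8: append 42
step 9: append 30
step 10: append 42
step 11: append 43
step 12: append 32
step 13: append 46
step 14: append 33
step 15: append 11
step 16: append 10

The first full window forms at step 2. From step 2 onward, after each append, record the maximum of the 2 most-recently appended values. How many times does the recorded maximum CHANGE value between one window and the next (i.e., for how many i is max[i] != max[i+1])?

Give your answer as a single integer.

step 1: append 17 -> window=[17] (not full yet)
step 2: append 23 -> window=[17, 23] -> max=23
step 3: append 8 -> window=[23, 8] -> max=23
step 4: append 36 -> window=[8, 36] -> max=36
step 5: append 9 -> window=[36, 9] -> max=36
step 6: append 42 -> window=[9, 42] -> max=42
step 7: append 2 -> window=[42, 2] -> max=42
step 8: append 42 -> window=[2, 42] -> max=42
step 9: append 30 -> window=[42, 30] -> max=42
step 10: append 42 -> window=[30, 42] -> max=42
step 11: append 43 -> window=[42, 43] -> max=43
step 12: append 32 -> window=[43, 32] -> max=43
step 13: append 46 -> window=[32, 46] -> max=46
step 14: append 33 -> window=[46, 33] -> max=46
step 15: append 11 -> window=[33, 11] -> max=33
step 16: append 10 -> window=[11, 10] -> max=11
Recorded maximums: 23 23 36 36 42 42 42 42 42 43 43 46 46 33 11
Changes between consecutive maximums: 6

Answer: 6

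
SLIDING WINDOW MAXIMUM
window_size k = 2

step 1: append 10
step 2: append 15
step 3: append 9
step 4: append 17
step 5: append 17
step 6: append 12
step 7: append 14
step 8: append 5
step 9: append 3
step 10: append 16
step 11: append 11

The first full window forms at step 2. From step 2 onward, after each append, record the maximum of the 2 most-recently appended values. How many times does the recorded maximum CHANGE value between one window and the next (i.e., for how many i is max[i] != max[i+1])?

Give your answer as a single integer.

step 1: append 10 -> window=[10] (not full yet)
step 2: append 15 -> window=[10, 15] -> max=15
step 3: append 9 -> window=[15, 9] -> max=15
step 4: append 17 -> window=[9, 17] -> max=17
step 5: append 17 -> window=[17, 17] -> max=17
step 6: append 12 -> window=[17, 12] -> max=17
step 7: append 14 -> window=[12, 14] -> max=14
step 8: append 5 -> window=[14, 5] -> max=14
step 9: append 3 -> window=[5, 3] -> max=5
step 10: append 16 -> window=[3, 16] -> max=16
step 11: append 11 -> window=[16, 11] -> max=16
Recorded maximums: 15 15 17 17 17 14 14 5 16 16
Changes between consecutive maximums: 4

Answer: 4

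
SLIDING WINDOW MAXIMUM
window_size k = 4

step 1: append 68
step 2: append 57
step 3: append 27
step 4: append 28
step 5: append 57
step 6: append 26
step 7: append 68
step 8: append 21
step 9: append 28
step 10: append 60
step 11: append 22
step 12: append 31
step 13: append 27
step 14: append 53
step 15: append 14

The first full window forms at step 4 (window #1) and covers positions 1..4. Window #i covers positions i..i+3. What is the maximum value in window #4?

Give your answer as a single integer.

step 1: append 68 -> window=[68] (not full yet)
step 2: append 57 -> window=[68, 57] (not full yet)
step 3: append 27 -> window=[68, 57, 27] (not full yet)
step 4: append 28 -> window=[68, 57, 27, 28] -> max=68
step 5: append 57 -> window=[57, 27, 28, 57] -> max=57
step 6: append 26 -> window=[27, 28, 57, 26] -> max=57
step 7: append 68 -> window=[28, 57, 26, 68] -> max=68
Window #4 max = 68

Answer: 68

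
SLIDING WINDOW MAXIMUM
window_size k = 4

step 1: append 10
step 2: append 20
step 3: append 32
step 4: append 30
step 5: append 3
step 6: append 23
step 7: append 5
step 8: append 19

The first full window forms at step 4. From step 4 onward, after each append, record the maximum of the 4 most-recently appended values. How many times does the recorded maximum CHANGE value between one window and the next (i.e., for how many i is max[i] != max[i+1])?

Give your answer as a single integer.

step 1: append 10 -> window=[10] (not full yet)
step 2: append 20 -> window=[10, 20] (not full yet)
step 3: append 32 -> window=[10, 20, 32] (not full yet)
step 4: append 30 -> window=[10, 20, 32, 30] -> max=32
step 5: append 3 -> window=[20, 32, 30, 3] -> max=32
step 6: append 23 -> window=[32, 30, 3, 23] -> max=32
step 7: append 5 -> window=[30, 3, 23, 5] -> max=30
step 8: append 19 -> window=[3, 23, 5, 19] -> max=23
Recorded maximums: 32 32 32 30 23
Changes between consecutive maximums: 2

Answer: 2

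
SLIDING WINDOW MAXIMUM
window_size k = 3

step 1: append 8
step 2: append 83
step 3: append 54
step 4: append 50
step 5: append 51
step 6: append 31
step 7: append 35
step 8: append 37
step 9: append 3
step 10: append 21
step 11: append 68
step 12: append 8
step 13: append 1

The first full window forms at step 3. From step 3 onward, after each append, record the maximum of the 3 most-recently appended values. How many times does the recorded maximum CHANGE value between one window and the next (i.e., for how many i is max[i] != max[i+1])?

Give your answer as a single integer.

step 1: append 8 -> window=[8] (not full yet)
step 2: append 83 -> window=[8, 83] (not full yet)
step 3: append 54 -> window=[8, 83, 54] -> max=83
step 4: append 50 -> window=[83, 54, 50] -> max=83
step 5: append 51 -> window=[54, 50, 51] -> max=54
step 6: append 31 -> window=[50, 51, 31] -> max=51
step 7: append 35 -> window=[51, 31, 35] -> max=51
step 8: append 37 -> window=[31, 35, 37] -> max=37
step 9: append 3 -> window=[35, 37, 3] -> max=37
step 10: append 21 -> window=[37, 3, 21] -> max=37
step 11: append 68 -> window=[3, 21, 68] -> max=68
step 12: append 8 -> window=[21, 68, 8] -> max=68
step 13: append 1 -> window=[68, 8, 1] -> max=68
Recorded maximums: 83 83 54 51 51 37 37 37 68 68 68
Changes between consecutive maximums: 4

Answer: 4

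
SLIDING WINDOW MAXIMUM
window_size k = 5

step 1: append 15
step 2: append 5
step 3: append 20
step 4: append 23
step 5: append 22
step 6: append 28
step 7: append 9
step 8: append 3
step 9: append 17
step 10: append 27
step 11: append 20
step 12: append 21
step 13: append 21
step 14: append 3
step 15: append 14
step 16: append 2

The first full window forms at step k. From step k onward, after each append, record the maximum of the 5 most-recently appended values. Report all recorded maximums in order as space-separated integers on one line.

Answer: 23 28 28 28 28 28 27 27 27 27 21 21

Derivation:
step 1: append 15 -> window=[15] (not full yet)
step 2: append 5 -> window=[15, 5] (not full yet)
step 3: append 20 -> window=[15, 5, 20] (not full yet)
step 4: append 23 -> window=[15, 5, 20, 23] (not full yet)
step 5: append 22 -> window=[15, 5, 20, 23, 22] -> max=23
step 6: append 28 -> window=[5, 20, 23, 22, 28] -> max=28
step 7: append 9 -> window=[20, 23, 22, 28, 9] -> max=28
step 8: append 3 -> window=[23, 22, 28, 9, 3] -> max=28
step 9: append 17 -> window=[22, 28, 9, 3, 17] -> max=28
step 10: append 27 -> window=[28, 9, 3, 17, 27] -> max=28
step 11: append 20 -> window=[9, 3, 17, 27, 20] -> max=27
step 12: append 21 -> window=[3, 17, 27, 20, 21] -> max=27
step 13: append 21 -> window=[17, 27, 20, 21, 21] -> max=27
step 14: append 3 -> window=[27, 20, 21, 21, 3] -> max=27
step 15: append 14 -> window=[20, 21, 21, 3, 14] -> max=21
step 16: append 2 -> window=[21, 21, 3, 14, 2] -> max=21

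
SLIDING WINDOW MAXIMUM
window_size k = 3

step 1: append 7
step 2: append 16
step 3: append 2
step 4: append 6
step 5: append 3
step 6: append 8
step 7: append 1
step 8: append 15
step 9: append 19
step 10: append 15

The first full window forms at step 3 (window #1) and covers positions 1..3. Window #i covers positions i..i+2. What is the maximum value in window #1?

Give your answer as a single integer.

Answer: 16

Derivation:
step 1: append 7 -> window=[7] (not full yet)
step 2: append 16 -> window=[7, 16] (not full yet)
step 3: append 2 -> window=[7, 16, 2] -> max=16
Window #1 max = 16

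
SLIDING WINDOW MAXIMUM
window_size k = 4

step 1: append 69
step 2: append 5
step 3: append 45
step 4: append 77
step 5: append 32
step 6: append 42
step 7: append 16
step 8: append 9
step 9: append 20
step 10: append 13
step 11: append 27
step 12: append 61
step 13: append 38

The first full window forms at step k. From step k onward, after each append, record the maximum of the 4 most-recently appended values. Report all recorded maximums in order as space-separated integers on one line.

Answer: 77 77 77 77 42 42 20 27 61 61

Derivation:
step 1: append 69 -> window=[69] (not full yet)
step 2: append 5 -> window=[69, 5] (not full yet)
step 3: append 45 -> window=[69, 5, 45] (not full yet)
step 4: append 77 -> window=[69, 5, 45, 77] -> max=77
step 5: append 32 -> window=[5, 45, 77, 32] -> max=77
step 6: append 42 -> window=[45, 77, 32, 42] -> max=77
step 7: append 16 -> window=[77, 32, 42, 16] -> max=77
step 8: append 9 -> window=[32, 42, 16, 9] -> max=42
step 9: append 20 -> window=[42, 16, 9, 20] -> max=42
step 10: append 13 -> window=[16, 9, 20, 13] -> max=20
step 11: append 27 -> window=[9, 20, 13, 27] -> max=27
step 12: append 61 -> window=[20, 13, 27, 61] -> max=61
step 13: append 38 -> window=[13, 27, 61, 38] -> max=61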